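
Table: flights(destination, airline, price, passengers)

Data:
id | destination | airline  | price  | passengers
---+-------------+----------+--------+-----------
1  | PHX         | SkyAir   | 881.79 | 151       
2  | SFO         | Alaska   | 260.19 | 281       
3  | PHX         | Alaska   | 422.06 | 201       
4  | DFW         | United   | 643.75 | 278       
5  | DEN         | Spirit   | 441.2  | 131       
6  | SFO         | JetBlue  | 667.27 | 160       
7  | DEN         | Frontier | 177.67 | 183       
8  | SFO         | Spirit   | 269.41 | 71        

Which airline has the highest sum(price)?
SELECT airline, SUM(price) as val
FROM flights
GROUP BY airline
ORDER BY val DESC
LIMIT 1

Result: SkyAir with sum(price) = 881.79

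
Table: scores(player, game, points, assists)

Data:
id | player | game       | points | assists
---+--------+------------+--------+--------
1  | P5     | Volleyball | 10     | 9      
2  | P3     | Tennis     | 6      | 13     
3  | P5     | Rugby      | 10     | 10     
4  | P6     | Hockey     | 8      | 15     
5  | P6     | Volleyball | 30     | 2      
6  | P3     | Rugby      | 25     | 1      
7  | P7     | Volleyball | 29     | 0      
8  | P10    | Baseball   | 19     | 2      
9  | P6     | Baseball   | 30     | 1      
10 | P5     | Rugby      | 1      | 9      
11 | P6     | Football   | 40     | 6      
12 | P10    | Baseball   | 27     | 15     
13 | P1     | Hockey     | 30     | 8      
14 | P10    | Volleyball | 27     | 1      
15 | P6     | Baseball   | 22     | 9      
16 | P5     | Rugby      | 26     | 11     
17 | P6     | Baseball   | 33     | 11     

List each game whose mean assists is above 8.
SELECT game, AVG(assists)
FROM scores
GROUP BY game
HAVING AVG(assists) > 8

Result:
  Hockey: avg=11.50
  Tennis: avg=13.00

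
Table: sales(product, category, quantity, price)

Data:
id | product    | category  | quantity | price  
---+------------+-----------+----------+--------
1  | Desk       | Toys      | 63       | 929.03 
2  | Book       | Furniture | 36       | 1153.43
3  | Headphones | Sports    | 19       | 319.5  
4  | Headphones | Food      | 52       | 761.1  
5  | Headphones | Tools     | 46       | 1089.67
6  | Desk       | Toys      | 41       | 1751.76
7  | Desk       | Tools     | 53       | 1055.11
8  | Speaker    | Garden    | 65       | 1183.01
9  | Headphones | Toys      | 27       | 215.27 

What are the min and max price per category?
SELECT category, MIN(price), MAX(price)
FROM sales
GROUP BY category

Result:
  Food: min=761.10, max=761.10
  Furniture: min=1153.43, max=1153.43
  Garden: min=1183.01, max=1183.01
  Sports: min=319.50, max=319.50
  Tools: min=1055.11, max=1089.67
  Toys: min=215.27, max=1751.76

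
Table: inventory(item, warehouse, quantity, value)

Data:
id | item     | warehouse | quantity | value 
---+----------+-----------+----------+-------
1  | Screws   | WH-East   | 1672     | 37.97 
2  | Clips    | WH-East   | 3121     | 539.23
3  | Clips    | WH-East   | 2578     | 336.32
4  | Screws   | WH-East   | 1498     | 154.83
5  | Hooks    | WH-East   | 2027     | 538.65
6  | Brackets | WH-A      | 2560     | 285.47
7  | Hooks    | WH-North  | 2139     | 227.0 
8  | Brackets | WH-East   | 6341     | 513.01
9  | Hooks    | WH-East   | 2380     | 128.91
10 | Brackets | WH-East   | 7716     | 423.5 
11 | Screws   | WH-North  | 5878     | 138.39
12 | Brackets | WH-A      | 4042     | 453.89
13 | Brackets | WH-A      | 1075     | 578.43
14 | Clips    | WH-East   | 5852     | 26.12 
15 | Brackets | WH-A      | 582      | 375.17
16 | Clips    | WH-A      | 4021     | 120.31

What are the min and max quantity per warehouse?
SELECT warehouse, MIN(quantity), MAX(quantity)
FROM inventory
GROUP BY warehouse

Result:
  WH-A: min=582, max=4042
  WH-East: min=1498, max=7716
  WH-North: min=2139, max=5878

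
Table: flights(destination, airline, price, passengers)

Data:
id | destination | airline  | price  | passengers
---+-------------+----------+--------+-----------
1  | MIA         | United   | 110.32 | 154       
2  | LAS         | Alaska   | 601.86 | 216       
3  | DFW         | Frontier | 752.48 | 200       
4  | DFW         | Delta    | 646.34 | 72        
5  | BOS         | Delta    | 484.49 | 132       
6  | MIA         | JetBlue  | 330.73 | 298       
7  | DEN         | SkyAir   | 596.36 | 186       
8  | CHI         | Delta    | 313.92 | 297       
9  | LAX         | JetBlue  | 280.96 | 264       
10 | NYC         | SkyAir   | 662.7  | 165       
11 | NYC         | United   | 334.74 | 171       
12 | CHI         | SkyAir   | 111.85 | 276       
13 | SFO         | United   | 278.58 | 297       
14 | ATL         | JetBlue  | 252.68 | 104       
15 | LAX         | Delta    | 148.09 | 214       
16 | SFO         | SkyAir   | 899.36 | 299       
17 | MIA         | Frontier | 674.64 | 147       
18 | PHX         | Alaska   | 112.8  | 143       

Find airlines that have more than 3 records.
SELECT airline, COUNT(*) as cnt
FROM flights
GROUP BY airline
HAVING COUNT(*) > 3

Result:
  Delta: 4
  SkyAir: 4

Note: HAVING filters groups after aggregation, WHERE filters rows before.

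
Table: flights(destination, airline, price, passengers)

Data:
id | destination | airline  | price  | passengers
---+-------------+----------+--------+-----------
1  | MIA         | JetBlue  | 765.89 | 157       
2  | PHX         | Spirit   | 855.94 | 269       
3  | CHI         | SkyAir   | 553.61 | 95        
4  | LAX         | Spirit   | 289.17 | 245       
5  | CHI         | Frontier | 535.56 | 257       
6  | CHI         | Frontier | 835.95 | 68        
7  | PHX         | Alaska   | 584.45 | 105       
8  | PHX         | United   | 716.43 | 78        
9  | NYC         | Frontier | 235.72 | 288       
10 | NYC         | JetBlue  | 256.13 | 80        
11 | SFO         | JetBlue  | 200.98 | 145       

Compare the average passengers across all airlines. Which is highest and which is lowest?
SELECT airline, AVG(passengers)
FROM flights
GROUP BY airline
ORDER BY AVG(passengers)

All groups:
  United: 78.00
  SkyAir: 95.00
  Alaska: 105.00
  JetBlue: 127.33
  Frontier: 204.33
  Spirit: 257.00

Highest: Spirit (257.00)
Lowest: United (78.00)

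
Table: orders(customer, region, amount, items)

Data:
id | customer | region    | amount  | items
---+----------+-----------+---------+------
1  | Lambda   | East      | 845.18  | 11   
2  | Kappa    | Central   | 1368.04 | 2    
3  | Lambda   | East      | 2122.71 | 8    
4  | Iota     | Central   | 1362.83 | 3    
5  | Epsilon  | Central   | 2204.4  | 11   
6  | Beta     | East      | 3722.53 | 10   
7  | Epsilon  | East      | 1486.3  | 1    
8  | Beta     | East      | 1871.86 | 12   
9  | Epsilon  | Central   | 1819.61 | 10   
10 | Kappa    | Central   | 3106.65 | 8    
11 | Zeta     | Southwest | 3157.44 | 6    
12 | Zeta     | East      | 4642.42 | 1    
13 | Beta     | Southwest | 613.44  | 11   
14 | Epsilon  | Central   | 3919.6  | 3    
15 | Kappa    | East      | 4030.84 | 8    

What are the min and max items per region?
SELECT region, MIN(items), MAX(items)
FROM orders
GROUP BY region

Result:
  Central: min=2, max=11
  East: min=1, max=12
  Southwest: min=6, max=11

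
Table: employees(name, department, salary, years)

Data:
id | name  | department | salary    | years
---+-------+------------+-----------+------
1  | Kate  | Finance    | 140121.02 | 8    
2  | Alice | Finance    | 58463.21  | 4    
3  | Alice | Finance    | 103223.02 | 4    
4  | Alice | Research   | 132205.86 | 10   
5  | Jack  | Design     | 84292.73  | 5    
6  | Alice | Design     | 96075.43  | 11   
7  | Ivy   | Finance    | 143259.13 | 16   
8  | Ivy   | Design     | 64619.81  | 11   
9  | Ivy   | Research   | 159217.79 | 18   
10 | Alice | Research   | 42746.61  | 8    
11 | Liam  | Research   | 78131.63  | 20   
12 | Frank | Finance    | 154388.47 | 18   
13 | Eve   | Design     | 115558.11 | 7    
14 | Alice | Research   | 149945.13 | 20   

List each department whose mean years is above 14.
SELECT department, AVG(years)
FROM employees
GROUP BY department
HAVING AVG(years) > 14

Result:
  Research: avg=15.20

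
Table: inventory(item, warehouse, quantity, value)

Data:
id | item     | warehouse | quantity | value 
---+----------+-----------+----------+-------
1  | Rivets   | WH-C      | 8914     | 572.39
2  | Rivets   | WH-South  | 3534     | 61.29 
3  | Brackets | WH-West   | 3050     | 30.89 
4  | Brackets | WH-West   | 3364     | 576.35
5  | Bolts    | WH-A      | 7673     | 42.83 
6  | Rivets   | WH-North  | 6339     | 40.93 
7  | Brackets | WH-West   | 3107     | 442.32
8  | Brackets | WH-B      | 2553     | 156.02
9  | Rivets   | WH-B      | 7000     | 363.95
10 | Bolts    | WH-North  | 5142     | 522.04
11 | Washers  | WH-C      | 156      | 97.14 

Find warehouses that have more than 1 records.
SELECT warehouse, COUNT(*) as cnt
FROM inventory
GROUP BY warehouse
HAVING COUNT(*) > 1

Result:
  WH-B: 2
  WH-C: 2
  WH-North: 2
  WH-West: 3

Note: HAVING filters groups after aggregation, WHERE filters rows before.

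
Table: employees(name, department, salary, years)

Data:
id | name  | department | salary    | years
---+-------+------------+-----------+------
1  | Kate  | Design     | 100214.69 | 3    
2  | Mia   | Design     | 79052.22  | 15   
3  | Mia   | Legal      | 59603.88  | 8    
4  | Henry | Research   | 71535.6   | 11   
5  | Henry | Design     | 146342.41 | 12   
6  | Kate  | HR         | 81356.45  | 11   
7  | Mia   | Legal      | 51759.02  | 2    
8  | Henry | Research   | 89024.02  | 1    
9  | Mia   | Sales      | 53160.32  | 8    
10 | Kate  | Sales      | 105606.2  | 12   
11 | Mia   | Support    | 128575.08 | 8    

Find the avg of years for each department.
SELECT department, AVG(years) as result
FROM employees
GROUP BY department

Result:
  Design: 10.00
  HR: 11.00
  Legal: 5.00
  Research: 6.00
  Sales: 10.00
  Support: 8.00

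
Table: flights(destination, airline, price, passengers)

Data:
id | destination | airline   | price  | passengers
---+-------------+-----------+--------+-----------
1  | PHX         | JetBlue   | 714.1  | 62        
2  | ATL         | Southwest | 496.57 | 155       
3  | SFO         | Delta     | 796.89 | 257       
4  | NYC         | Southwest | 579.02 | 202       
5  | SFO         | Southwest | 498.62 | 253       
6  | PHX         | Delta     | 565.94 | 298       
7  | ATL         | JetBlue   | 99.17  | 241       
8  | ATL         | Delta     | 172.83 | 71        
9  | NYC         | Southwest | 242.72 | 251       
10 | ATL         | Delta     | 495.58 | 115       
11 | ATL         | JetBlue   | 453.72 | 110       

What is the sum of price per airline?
SELECT airline, SUM(price) as result
FROM flights
GROUP BY airline

Result:
  Delta: 2031.24
  JetBlue: 1266.99
  Southwest: 1816.93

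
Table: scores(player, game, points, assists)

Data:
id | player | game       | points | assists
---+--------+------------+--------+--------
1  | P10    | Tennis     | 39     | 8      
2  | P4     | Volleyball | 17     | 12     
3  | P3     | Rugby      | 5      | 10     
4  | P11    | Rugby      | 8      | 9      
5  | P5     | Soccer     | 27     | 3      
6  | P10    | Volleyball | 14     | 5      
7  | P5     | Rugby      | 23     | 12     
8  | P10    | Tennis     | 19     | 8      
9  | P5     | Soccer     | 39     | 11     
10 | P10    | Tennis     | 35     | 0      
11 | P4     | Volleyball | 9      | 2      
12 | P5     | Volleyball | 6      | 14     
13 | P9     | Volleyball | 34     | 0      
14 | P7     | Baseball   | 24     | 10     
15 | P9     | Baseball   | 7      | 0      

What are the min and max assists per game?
SELECT game, MIN(assists), MAX(assists)
FROM scores
GROUP BY game

Result:
  Baseball: min=0, max=10
  Rugby: min=9, max=12
  Soccer: min=3, max=11
  Tennis: min=0, max=8
  Volleyball: min=0, max=14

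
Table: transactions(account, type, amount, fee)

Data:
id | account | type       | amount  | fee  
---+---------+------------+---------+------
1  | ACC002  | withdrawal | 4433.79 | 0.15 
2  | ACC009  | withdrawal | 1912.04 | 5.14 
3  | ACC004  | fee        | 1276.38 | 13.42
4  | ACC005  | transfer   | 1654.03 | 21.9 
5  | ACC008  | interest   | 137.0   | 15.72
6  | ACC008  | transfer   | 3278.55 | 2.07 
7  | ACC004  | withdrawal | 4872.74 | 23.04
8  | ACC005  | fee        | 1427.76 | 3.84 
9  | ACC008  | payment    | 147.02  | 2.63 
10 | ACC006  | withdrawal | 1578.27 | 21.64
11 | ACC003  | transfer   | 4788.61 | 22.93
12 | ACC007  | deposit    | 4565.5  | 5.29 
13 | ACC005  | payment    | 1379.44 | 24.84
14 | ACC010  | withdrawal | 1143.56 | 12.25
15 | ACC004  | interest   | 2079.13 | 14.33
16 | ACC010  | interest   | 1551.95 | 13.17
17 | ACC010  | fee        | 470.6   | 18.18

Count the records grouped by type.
SELECT type, COUNT(*) as count
FROM transactions
GROUP BY type

Result:
  deposit: 1
  fee: 3
  interest: 3
  payment: 2
  transfer: 3
  withdrawal: 5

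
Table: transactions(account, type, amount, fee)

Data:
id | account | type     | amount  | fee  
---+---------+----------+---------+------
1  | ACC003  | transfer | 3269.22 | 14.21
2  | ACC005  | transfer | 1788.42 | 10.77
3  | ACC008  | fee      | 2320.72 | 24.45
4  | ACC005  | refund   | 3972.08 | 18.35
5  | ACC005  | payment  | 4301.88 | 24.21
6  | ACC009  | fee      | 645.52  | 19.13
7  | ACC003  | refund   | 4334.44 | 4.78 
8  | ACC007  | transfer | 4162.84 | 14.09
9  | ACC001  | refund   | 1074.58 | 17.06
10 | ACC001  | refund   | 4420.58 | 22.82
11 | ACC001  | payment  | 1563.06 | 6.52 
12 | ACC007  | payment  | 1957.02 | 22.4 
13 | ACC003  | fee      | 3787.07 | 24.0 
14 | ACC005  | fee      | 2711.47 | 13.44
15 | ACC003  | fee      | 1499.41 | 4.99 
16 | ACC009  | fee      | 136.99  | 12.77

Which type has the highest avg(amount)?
SELECT type, AVG(amount) as val
FROM transactions
GROUP BY type
ORDER BY val DESC
LIMIT 1

Result: refund with avg(amount) = 3450.42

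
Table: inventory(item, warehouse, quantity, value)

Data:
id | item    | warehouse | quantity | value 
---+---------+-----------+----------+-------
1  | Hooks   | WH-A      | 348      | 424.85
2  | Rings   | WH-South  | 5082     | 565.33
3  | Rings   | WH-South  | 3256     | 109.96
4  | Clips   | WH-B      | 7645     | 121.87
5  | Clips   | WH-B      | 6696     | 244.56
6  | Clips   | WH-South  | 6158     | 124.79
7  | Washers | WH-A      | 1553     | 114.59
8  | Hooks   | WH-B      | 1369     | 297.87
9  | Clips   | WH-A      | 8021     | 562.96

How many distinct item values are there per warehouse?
SELECT warehouse, COUNT(DISTINCT item)
FROM inventory
GROUP BY warehouse

Result:
  WH-A: 3 distinct
  WH-B: 2 distinct
  WH-South: 2 distinct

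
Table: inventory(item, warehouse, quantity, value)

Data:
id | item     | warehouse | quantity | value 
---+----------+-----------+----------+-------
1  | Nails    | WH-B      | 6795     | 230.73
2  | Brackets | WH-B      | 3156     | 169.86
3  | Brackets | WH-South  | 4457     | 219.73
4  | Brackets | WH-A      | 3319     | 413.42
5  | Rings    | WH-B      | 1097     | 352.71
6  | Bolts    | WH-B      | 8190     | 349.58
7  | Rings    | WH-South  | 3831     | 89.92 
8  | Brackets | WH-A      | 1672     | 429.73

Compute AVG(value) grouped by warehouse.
SELECT warehouse, AVG(value) as result
FROM inventory
GROUP BY warehouse

Result:
  WH-A: 421.58
  WH-B: 275.72
  WH-South: 154.83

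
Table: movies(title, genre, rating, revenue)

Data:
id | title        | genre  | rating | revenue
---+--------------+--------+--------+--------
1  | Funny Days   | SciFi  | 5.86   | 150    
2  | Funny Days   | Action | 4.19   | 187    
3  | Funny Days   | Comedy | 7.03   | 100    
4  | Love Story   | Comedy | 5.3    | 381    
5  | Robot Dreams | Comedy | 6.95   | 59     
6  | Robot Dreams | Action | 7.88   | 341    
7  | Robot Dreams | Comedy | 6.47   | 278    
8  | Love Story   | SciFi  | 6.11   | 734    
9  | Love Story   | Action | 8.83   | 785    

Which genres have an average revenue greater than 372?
SELECT genre, AVG(revenue)
FROM movies
GROUP BY genre
HAVING AVG(revenue) > 372

Result:
  Action: avg=437.67
  SciFi: avg=442.00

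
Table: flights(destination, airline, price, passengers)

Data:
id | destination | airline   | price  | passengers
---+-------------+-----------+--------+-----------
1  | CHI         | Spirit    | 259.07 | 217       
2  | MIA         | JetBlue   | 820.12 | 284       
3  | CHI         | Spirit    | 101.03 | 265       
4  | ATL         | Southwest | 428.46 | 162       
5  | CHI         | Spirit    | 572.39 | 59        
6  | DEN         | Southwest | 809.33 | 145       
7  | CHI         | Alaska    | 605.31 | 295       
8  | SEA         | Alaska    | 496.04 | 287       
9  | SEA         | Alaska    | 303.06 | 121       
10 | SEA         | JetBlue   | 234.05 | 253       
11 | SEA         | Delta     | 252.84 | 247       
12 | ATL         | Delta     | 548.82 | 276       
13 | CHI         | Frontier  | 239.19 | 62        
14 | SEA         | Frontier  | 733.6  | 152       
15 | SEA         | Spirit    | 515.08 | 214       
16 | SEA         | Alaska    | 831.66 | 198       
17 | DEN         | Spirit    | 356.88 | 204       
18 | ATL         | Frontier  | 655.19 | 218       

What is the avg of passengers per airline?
SELECT airline, AVG(passengers) as result
FROM flights
GROUP BY airline

Result:
  Alaska: 225.25
  Delta: 261.50
  Frontier: 144.00
  JetBlue: 268.50
  Southwest: 153.50
  Spirit: 191.80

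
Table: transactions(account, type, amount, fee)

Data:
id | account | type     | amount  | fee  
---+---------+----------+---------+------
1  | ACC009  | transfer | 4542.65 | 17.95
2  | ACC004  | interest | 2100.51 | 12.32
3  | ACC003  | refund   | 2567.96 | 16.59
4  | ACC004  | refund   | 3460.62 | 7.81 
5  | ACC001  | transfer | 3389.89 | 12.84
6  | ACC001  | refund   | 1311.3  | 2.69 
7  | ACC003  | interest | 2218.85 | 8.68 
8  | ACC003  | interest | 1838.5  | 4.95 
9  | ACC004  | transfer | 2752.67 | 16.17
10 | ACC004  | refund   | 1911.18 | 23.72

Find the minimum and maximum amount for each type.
SELECT type, MIN(amount), MAX(amount)
FROM transactions
GROUP BY type

Result:
  interest: min=1838.50, max=2218.85
  refund: min=1311.30, max=3460.62
  transfer: min=2752.67, max=4542.65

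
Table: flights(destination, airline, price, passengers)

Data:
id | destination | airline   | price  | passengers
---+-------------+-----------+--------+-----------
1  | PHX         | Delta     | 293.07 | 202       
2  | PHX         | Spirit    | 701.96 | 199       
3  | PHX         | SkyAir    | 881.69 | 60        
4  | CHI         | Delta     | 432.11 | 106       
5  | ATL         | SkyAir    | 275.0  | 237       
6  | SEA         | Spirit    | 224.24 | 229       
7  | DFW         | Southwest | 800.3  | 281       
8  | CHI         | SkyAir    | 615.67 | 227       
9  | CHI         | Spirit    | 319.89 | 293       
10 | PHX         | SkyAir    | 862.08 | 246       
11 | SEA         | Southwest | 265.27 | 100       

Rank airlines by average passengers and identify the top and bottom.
SELECT airline, AVG(passengers)
FROM flights
GROUP BY airline
ORDER BY AVG(passengers)

All groups:
  Delta: 154.00
  Southwest: 190.50
  SkyAir: 192.50
  Spirit: 240.33

Highest: Spirit (240.33)
Lowest: Delta (154.00)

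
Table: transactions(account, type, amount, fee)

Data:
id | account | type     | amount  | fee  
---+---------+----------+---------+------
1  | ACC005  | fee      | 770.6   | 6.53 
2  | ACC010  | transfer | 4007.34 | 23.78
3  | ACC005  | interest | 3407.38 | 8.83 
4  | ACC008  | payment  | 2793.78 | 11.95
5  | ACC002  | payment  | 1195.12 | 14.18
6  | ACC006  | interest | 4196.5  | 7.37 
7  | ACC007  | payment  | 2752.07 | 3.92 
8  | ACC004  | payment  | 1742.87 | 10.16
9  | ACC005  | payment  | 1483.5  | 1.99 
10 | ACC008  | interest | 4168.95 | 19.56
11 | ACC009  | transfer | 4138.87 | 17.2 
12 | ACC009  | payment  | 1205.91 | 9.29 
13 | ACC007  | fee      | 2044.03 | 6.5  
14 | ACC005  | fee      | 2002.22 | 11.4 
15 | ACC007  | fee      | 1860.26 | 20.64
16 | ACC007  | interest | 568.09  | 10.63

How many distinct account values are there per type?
SELECT type, COUNT(DISTINCT account)
FROM transactions
GROUP BY type

Result:
  fee: 2 distinct
  interest: 4 distinct
  payment: 6 distinct
  transfer: 2 distinct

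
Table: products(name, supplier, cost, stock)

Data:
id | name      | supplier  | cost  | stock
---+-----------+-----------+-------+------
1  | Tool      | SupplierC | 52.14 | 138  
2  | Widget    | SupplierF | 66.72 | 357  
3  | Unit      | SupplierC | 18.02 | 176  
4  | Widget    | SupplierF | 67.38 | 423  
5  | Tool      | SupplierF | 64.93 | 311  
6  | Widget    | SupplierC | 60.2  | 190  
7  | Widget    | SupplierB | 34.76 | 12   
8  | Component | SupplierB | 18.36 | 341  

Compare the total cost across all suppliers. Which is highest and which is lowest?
SELECT supplier, SUM(cost)
FROM products
GROUP BY supplier
ORDER BY SUM(cost)

All groups:
  SupplierB: 53.12
  SupplierC: 130.36
  SupplierF: 199.03

Highest: SupplierF (199.03)
Lowest: SupplierB (53.12)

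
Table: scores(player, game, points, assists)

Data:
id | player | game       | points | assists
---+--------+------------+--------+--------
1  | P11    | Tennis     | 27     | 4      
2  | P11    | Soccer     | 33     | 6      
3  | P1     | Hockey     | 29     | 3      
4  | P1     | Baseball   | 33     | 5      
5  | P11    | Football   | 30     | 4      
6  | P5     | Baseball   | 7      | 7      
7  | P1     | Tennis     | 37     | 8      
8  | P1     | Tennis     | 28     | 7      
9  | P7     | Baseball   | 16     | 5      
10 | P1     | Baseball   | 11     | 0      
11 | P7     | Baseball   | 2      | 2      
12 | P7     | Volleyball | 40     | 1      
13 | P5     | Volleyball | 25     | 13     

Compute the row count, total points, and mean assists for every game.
SELECT game,
       COUNT(*) as cnt,
       SUM(points) as total_points,
       AVG(assists) as avg_assists
FROM scores
GROUP BY game

Result:
  Baseball: 5 records, 69 total points, 3.80 avg assists
  Football: 1 records, 30 total points, 4.00 avg assists
  Hockey: 1 records, 29 total points, 3.00 avg assists
  Soccer: 1 records, 33 total points, 6.00 avg assists
  Tennis: 3 records, 92 total points, 6.33 avg assists
  Volleyball: 2 records, 65 total points, 7.00 avg assists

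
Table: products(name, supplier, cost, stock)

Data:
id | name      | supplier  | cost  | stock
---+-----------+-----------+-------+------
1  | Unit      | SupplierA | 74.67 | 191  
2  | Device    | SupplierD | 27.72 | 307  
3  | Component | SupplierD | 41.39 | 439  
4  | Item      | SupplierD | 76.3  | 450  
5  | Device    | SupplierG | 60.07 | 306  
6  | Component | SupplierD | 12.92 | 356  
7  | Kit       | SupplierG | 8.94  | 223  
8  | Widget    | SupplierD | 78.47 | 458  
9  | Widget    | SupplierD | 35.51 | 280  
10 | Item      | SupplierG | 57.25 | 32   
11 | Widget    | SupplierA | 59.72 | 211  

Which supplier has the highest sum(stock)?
SELECT supplier, SUM(stock) as val
FROM products
GROUP BY supplier
ORDER BY val DESC
LIMIT 1

Result: SupplierD with sum(stock) = 2290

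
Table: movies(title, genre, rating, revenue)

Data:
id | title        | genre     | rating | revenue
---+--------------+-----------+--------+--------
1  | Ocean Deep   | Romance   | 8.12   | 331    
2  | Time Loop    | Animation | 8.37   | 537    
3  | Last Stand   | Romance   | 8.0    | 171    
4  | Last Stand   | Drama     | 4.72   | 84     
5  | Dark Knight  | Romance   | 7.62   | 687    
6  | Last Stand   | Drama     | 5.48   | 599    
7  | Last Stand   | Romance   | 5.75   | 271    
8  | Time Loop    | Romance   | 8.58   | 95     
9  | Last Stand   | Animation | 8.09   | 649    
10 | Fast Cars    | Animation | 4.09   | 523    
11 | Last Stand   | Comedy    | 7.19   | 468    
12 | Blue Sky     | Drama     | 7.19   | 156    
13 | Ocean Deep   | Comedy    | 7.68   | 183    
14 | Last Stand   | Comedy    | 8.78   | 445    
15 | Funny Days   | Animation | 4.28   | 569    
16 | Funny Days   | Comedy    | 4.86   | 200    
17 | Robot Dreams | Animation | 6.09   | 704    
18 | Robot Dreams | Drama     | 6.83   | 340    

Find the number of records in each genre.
SELECT genre, COUNT(*) as count
FROM movies
GROUP BY genre

Result:
  Animation: 5
  Comedy: 4
  Drama: 4
  Romance: 5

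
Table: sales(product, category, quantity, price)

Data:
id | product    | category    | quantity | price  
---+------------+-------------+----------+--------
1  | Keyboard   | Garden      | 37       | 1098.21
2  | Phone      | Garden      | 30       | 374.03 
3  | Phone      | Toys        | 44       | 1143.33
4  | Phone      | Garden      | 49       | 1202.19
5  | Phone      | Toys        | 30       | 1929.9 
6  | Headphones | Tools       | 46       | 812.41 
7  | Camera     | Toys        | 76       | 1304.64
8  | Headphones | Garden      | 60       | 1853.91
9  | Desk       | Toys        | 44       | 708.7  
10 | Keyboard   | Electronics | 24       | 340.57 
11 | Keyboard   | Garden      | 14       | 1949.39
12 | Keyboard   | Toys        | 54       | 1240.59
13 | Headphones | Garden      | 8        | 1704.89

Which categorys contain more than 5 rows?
SELECT category, COUNT(*) as cnt
FROM sales
GROUP BY category
HAVING COUNT(*) > 5

Result:
  Garden: 6

Note: HAVING filters groups after aggregation, WHERE filters rows before.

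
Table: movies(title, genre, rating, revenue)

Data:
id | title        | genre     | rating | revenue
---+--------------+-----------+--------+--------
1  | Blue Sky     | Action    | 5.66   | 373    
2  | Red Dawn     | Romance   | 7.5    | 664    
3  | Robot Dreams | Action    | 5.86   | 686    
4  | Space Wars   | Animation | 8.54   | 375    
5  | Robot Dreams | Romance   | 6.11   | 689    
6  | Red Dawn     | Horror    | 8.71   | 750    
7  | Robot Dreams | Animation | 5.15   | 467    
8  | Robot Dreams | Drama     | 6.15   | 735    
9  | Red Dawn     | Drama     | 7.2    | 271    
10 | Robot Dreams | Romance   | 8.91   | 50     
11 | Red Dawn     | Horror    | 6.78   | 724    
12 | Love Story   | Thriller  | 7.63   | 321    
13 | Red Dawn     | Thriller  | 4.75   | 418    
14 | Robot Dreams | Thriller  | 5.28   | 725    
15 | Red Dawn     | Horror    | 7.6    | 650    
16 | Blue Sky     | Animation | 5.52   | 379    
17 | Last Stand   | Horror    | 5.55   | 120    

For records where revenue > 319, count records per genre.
SELECT genre, COUNT(*)
FROM movies
WHERE revenue > 319
GROUP BY genre

Note: WHERE filters rows before grouping.

Result:
  Action: 2
  Animation: 3
  Drama: 1
  Horror: 3
  Romance: 2
  Thriller: 3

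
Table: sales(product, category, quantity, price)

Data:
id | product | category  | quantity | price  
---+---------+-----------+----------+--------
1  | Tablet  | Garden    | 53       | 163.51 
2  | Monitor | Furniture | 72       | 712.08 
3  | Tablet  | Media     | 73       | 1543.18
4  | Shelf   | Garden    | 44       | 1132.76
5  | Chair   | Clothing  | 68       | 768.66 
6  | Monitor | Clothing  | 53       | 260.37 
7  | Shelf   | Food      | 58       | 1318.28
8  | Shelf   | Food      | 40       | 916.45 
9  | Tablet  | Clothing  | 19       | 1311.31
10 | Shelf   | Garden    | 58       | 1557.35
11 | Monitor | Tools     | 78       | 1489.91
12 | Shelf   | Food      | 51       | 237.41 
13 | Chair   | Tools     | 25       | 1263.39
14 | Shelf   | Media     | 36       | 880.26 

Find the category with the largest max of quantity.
SELECT category, MAX(quantity) as val
FROM sales
GROUP BY category
ORDER BY val DESC
LIMIT 1

Result: Tools with max(quantity) = 78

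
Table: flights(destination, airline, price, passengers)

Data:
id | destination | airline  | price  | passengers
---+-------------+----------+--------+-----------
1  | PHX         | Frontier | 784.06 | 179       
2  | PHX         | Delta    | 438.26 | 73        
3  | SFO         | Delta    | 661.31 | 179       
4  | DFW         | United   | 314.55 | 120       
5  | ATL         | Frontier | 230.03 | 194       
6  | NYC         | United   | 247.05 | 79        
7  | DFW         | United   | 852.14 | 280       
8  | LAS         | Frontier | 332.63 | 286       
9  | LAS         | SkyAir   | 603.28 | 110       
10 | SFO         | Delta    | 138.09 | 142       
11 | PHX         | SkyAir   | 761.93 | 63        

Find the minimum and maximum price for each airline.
SELECT airline, MIN(price), MAX(price)
FROM flights
GROUP BY airline

Result:
  Delta: min=138.09, max=661.31
  Frontier: min=230.03, max=784.06
  SkyAir: min=603.28, max=761.93
  United: min=247.05, max=852.14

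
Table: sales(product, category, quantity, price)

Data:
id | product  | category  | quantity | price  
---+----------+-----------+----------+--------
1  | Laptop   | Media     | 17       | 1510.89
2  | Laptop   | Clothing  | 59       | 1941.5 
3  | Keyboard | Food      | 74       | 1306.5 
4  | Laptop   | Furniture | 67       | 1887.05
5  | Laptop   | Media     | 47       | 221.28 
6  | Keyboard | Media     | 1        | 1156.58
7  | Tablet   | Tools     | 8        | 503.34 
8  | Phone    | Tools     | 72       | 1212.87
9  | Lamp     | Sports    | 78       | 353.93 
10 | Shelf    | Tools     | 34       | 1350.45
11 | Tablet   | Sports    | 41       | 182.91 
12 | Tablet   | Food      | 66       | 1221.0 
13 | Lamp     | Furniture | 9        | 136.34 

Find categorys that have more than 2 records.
SELECT category, COUNT(*) as cnt
FROM sales
GROUP BY category
HAVING COUNT(*) > 2

Result:
  Media: 3
  Tools: 3

Note: HAVING filters groups after aggregation, WHERE filters rows before.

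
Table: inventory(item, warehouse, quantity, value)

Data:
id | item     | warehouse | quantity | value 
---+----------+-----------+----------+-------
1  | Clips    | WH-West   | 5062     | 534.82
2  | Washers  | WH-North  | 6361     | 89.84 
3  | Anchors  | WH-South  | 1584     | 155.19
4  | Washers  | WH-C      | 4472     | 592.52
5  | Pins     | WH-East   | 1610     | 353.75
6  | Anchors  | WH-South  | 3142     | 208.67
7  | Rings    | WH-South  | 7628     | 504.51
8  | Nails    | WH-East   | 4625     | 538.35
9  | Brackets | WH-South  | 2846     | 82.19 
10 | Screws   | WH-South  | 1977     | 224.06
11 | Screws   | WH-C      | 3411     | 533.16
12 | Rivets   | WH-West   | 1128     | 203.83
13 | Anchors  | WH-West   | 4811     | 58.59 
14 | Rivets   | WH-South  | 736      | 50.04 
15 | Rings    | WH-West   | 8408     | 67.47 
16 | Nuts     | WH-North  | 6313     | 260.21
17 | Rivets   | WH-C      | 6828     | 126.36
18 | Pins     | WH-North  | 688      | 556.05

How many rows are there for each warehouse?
SELECT warehouse, COUNT(*) as count
FROM inventory
GROUP BY warehouse

Result:
  WH-C: 3
  WH-East: 2
  WH-North: 3
  WH-South: 6
  WH-West: 4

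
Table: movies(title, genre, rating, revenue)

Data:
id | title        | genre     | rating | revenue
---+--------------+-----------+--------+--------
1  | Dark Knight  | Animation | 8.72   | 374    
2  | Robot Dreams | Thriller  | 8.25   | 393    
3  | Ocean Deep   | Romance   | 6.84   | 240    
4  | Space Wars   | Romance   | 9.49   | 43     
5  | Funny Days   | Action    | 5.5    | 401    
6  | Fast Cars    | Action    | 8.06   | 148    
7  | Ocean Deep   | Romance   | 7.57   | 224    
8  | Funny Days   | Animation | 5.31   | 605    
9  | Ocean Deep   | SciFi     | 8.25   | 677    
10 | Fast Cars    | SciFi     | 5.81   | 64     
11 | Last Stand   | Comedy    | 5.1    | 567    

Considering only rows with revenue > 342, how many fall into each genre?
SELECT genre, COUNT(*)
FROM movies
WHERE revenue > 342
GROUP BY genre

Note: WHERE filters rows before grouping.

Result:
  Action: 1
  Animation: 2
  Comedy: 1
  SciFi: 1
  Thriller: 1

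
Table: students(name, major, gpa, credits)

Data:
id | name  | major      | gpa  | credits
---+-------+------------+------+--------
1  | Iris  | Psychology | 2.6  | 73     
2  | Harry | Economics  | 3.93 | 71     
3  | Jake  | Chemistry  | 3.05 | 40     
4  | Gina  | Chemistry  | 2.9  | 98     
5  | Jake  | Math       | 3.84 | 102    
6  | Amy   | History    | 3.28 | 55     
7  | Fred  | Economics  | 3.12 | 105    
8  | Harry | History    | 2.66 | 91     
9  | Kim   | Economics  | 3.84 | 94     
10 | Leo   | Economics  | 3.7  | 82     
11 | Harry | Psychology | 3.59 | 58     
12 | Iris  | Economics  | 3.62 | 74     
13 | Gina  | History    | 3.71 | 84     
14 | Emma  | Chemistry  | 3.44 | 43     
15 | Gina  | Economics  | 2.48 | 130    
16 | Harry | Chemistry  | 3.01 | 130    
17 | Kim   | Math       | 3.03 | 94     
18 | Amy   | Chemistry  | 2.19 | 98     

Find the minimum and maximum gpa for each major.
SELECT major, MIN(gpa), MAX(gpa)
FROM students
GROUP BY major

Result:
  Chemistry: min=2.19, max=3.44
  Economics: min=2.48, max=3.93
  History: min=2.66, max=3.71
  Math: min=3.03, max=3.84
  Psychology: min=2.60, max=3.59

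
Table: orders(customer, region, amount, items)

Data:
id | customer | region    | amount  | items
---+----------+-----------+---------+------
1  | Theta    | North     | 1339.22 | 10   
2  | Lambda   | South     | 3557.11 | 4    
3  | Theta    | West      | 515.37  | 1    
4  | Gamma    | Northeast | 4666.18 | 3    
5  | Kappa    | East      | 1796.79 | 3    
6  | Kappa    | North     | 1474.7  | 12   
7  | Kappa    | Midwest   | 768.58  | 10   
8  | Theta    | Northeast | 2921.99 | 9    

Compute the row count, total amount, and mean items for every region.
SELECT region,
       COUNT(*) as cnt,
       SUM(amount) as total_amount,
       AVG(items) as avg_items
FROM orders
GROUP BY region

Result:
  East: 1 records, 1796.79 total amount, 3.00 avg items
  Midwest: 1 records, 768.58 total amount, 10.00 avg items
  North: 2 records, 2813.92 total amount, 11.00 avg items
  Northeast: 2 records, 7588.17 total amount, 6.00 avg items
  South: 1 records, 3557.11 total amount, 4.00 avg items
  West: 1 records, 515.37 total amount, 1.00 avg items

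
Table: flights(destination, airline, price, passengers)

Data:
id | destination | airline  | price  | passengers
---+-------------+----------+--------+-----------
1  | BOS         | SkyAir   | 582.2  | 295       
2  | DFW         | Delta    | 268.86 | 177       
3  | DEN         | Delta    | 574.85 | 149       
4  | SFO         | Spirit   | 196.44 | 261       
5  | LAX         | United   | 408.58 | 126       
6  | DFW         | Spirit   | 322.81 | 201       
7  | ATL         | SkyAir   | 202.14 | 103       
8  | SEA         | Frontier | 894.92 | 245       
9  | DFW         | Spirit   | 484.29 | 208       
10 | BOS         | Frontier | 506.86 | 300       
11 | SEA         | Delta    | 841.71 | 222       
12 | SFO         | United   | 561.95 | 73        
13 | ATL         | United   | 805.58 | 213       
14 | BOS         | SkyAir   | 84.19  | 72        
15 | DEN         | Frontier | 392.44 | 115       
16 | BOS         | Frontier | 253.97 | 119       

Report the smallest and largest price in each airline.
SELECT airline, MIN(price), MAX(price)
FROM flights
GROUP BY airline

Result:
  Delta: min=268.86, max=841.71
  Frontier: min=253.97, max=894.92
  SkyAir: min=84.19, max=582.20
  Spirit: min=196.44, max=484.29
  United: min=408.58, max=805.58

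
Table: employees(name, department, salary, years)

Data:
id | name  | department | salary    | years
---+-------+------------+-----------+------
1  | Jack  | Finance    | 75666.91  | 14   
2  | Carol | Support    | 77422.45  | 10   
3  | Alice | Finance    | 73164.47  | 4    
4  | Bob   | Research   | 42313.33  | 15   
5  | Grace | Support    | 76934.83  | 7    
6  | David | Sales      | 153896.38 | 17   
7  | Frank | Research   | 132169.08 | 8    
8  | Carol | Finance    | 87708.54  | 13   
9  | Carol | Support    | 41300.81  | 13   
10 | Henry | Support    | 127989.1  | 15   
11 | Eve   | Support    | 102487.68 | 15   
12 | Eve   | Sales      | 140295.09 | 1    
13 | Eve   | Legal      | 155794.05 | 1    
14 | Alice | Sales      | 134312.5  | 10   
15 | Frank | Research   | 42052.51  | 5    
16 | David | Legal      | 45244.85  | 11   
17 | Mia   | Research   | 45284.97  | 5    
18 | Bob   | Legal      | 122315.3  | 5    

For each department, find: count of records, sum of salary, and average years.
SELECT department,
       COUNT(*) as cnt,
       SUM(salary) as total_salary,
       AVG(years) as avg_years
FROM employees
GROUP BY department

Result:
  Finance: 3 records, 236539.92 total salary, 10.33 avg years
  Legal: 3 records, 323354.20 total salary, 5.67 avg years
  Research: 4 records, 261819.89 total salary, 8.25 avg years
  Sales: 3 records, 428503.97 total salary, 9.33 avg years
  Support: 5 records, 426134.87 total salary, 12.00 avg years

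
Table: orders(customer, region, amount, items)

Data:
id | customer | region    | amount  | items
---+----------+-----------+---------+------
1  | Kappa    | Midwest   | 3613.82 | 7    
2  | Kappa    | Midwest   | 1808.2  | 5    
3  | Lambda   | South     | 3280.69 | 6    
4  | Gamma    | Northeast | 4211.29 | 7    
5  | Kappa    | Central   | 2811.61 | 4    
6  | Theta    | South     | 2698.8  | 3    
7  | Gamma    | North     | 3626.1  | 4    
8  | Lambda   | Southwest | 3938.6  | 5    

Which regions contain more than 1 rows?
SELECT region, COUNT(*) as cnt
FROM orders
GROUP BY region
HAVING COUNT(*) > 1

Result:
  Midwest: 2
  South: 2

Note: HAVING filters groups after aggregation, WHERE filters rows before.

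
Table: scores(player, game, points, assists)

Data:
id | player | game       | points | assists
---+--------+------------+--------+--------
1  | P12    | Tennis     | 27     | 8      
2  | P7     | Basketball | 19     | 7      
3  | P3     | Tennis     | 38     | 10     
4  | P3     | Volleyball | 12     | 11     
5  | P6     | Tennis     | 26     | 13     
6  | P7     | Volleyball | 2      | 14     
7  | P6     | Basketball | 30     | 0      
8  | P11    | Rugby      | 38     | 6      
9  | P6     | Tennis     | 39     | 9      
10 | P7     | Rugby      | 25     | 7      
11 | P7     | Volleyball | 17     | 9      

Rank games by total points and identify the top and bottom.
SELECT game, SUM(points)
FROM scores
GROUP BY game
ORDER BY SUM(points)

All groups:
  Volleyball: 31
  Basketball: 49
  Rugby: 63
  Tennis: 130

Highest: Tennis (130)
Lowest: Volleyball (31)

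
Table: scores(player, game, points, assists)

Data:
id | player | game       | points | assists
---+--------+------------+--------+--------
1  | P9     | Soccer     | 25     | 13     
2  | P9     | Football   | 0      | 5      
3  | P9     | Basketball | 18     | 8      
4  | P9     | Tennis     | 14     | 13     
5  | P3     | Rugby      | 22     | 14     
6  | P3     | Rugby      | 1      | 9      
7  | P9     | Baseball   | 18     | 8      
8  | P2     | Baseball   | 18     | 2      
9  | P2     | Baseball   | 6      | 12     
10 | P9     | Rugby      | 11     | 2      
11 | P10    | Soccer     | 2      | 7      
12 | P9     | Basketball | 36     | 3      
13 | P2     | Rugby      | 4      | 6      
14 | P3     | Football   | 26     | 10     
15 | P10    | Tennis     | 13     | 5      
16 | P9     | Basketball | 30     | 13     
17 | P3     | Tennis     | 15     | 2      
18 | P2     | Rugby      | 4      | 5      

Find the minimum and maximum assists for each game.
SELECT game, MIN(assists), MAX(assists)
FROM scores
GROUP BY game

Result:
  Baseball: min=2, max=12
  Basketball: min=3, max=13
  Football: min=5, max=10
  Rugby: min=2, max=14
  Soccer: min=7, max=13
  Tennis: min=2, max=13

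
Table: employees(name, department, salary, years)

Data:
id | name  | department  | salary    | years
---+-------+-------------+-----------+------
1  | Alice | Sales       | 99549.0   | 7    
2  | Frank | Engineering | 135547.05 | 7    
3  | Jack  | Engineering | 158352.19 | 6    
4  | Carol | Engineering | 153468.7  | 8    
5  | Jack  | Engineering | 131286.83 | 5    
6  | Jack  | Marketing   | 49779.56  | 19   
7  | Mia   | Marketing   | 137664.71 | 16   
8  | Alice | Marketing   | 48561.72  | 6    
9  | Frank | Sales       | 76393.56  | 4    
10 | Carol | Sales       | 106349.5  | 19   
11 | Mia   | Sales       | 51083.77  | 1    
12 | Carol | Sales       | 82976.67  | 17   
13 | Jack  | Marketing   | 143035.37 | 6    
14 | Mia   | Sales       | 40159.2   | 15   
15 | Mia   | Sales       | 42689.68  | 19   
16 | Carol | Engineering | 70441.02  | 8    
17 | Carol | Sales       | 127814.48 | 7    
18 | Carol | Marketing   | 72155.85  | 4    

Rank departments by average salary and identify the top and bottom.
SELECT department, AVG(salary)
FROM employees
GROUP BY department
ORDER BY AVG(salary)

All groups:
  Sales: 78376.98
  Marketing: 90239.44
  Engineering: 129819.16

Highest: Engineering (129819.16)
Lowest: Sales (78376.98)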